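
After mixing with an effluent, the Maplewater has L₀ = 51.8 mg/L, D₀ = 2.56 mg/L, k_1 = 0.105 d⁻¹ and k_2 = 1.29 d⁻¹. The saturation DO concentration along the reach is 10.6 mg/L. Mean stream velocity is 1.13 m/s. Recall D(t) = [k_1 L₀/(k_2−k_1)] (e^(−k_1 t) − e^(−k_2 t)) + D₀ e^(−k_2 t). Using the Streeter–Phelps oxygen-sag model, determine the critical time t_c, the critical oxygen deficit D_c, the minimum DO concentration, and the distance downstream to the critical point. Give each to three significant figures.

At the critical point dD/dt = 0, so k_1 L₀ e^(−k_1 t) = k_2 D. Substituting D(t) from the Streeter–Phelps equation and solving for t gives
t_c = ln[(k_2/k_1)(1 − D₀(k_2−k_1)/(k_1 L₀))] / (k_2−k_1).
Here k_2−k_1 = 1.185 d⁻¹ and 1 − D₀(k_2−k_1)/(k_1 L₀) = 1 − 2.56×1.185/(0.105×51.8) = 0.4423, so
t_c = ln(12.29 × 0.4423) / 1.185 = 1.693 / 1.185 = 1.428 d.
L(t_c) = L₀ e^(−k_1 t_c) = 51.8 × 0.8607 = 44.59 mg/L, and at the critical point k_2 D_c = k_1 L, so D_c = (0.105/1.29) × 44.59 = 3.629 mg/L.
Minimum DO = C_s − D_c = 10.6 − 3.629 = 6.971 mg/L.
x_c = v t_c = 1.13 m/s × 1.428 d × 86400 s/d = 139400 m ≈ 139 km.

t_c ≈ 1.43 d; D_c ≈ 3.63 mg/L; min DO ≈ 6.97 mg/L; x_c ≈ 139 km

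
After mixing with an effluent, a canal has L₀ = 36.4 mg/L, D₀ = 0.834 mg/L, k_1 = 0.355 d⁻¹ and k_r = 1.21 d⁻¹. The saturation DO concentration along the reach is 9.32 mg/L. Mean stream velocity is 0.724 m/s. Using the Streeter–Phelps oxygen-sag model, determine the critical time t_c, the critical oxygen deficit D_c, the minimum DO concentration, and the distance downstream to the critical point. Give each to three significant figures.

t_c = [1/(k_r−k_1)] ln[(k_r/k_1)(1 − D₀(k_r−k_1)/(k_1 L₀))]
= [1/(1.21−0.355)] ln[(1.21/0.355)(1 − 0.834×0.8550/(0.355×36.4))]
= (1/0.8550) ln[3.408 × 0.9448] = 1.170 × ln(3.220) = 1.170 × 1.169 = 1.368 d.
L(t_c) = L₀ e^(−k_1 t_c) = 36.4 × 0.6153 = 22.40 mg/L, and at the critical point k_r D_c = k_1 L, so D_c = (0.355/1.21) × 22.40 = 6.571 mg/L.
Minimum DO = C_s − D_c = 9.32 − 6.571 = 2.749 mg/L.
x_c = v t_c = 0.724 m/s × 1.368 d × 86400 s/d = 85560 m ≈ 85.6 km.

t_c ≈ 1.37 d; D_c ≈ 6.57 mg/L; min DO ≈ 2.75 mg/L; x_c ≈ 85.6 km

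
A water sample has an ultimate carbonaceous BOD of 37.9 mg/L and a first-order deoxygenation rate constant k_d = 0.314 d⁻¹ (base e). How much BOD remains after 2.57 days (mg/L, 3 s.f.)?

L_t = L₀ e^(−k_d t) = 37.9 × e^(−0.314×2.57) = 37.9 × 0.4462 = 16.91 mg/L.

L ≈ 16.9 mg/L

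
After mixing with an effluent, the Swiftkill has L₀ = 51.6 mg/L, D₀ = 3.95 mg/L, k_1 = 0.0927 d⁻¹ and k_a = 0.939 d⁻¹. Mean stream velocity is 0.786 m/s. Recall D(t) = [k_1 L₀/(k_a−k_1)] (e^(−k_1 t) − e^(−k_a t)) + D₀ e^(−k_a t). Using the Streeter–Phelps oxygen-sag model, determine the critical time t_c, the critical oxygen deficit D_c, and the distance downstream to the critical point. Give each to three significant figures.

t_c = [1/(k_a−k_1)] ln[(k_a/k_1)(1 − D₀(k_a−k_1)/(k_1 L₀))]
= [1/(0.939−0.0927)] ln[(0.939/0.0927)(1 − 3.95×0.8463/(0.0927×51.6))]
= (1/0.8463) ln[10.13 × 0.3011] = 1.182 × ln(3.050) = 1.182 × 1.115 = 1.318 d.
L(t_c) = L₀ e^(−k_1 t_c) = 51.6 × 0.8850 = 45.67 mg/L, and at the critical point k_a D_c = k_1 L, so D_c = (0.0927/0.939) × 45.67 = 4.508 mg/L.
x_c = v t_c = 0.786 m/s × 1.318 d × 86400 s/d = 89490 m ≈ 89.5 km.

t_c ≈ 1.32 d; D_c ≈ 4.51 mg/L; x_c ≈ 89.5 km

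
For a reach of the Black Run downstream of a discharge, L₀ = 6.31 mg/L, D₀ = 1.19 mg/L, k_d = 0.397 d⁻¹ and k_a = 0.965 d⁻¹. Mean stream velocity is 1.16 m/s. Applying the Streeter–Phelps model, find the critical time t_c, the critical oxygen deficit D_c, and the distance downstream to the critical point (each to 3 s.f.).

t_c = [1/(k_a−k_d)] ln[(k_a/k_d)(1 − D₀(k_a−k_d)/(k_d L₀))]
= [1/(0.965−0.397)] ln[(0.965/0.397)(1 − 1.19×0.5680/(0.397×6.31))]
= (1/0.5680) ln[2.431 × 0.7302] = 1.761 × ln(1.775) = 1.761 × 0.5737 = 1.010 d.
L(t_c) = L₀ e^(−k_d t_c) = 6.31 × 0.6696 = 4.225 mg/L, and at the critical point k_a D_c = k_d L, so D_c = (0.397/0.965) × 4.225 = 1.738 mg/L.
x_c = v t_c = 1.16 m/s × 1.010 d × 86400 s/d = 101200 m ≈ 101 km.

t_c ≈ 1.01 d; D_c ≈ 1.74 mg/L; x_c ≈ 101 km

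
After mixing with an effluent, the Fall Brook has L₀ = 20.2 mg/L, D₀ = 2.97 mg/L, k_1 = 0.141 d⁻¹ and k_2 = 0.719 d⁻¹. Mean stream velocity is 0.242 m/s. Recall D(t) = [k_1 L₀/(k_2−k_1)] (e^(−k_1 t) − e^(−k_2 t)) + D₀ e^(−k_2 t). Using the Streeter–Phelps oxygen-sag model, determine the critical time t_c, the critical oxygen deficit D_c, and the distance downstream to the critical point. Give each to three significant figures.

t_c ≈ 1.22 d; D_c ≈ 3.33 mg/L; x_c ≈ 25.5 km

At the critical point dD/dt = 0, so k_1 L₀ e^(−k_1 t) = k_2 D. Substituting D(t) from the Streeter–Phelps equation and solving for t gives
t_c = ln[(k_2/k_1)(1 − D₀(k_2−k_1)/(k_1 L₀))] / (k_2−k_1).
Here k_2−k_1 = 0.5780 d⁻¹ and 1 − D₀(k_2−k_1)/(k_1 L₀) = 1 − 2.97×0.5780/(0.141×20.2) = 0.3973, so
t_c = ln(5.099 × 0.3973) / 0.5780 = 0.7060 / 0.5780 = 1.221 d.
D_c = (k_1/k_2) L₀ e^(−k_1 t_c) = (0.141/0.719) × 20.2 × e^(−0.141×1.221) = 0.1961 × 20.2 × 0.8418 = 3.335 mg/L.
x_c = v t_c = 0.242 m/s × 1.221 d × 86400 s/d = 25540 m ≈ 25.5 km.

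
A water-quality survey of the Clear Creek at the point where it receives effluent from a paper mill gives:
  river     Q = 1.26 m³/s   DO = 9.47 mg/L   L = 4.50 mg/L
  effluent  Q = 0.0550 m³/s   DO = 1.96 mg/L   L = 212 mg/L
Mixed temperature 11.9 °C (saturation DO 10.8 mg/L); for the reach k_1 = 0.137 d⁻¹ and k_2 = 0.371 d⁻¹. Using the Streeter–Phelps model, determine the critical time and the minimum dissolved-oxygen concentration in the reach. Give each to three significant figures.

t_c ≈ 3.23 d; minimum DO ≈ 7.68 mg/L

Mixed DO = (1.26×9.47 + 0.0550×1.96)/(1.26+0.0550) = 12.04/1.315 = 9.156 mg/L.
Mixed L₀ = (1.26×4.50 + 0.0550×212)/(1.315) = 17.33/1.315 = 13.18 mg/L.
Initial deficit D₀ = C_s − DO₀ = 10.8 − 9.156 = 1.644 mg/L.
t_c = (1/0.2340) ln[(0.371/0.137)(1 − 1.644×0.2340/(0.137×13.18))] = 4.274 × ln(2.131) = 3.233 d.
D_c = (0.137/0.371) × 13.18 × e^(−0.137×3.233) = 0.3693 × 13.18 × 0.6421 = 3.125 mg/L.
Minimum DO = 10.8 − 3.125 = 7.675 mg/L.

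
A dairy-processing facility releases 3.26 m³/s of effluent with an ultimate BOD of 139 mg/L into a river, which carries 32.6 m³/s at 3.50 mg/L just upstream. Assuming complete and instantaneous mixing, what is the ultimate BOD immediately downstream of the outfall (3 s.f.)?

15.8 mg/L

Flow-weighted mixing: C = (Q_r C_r + Q_w C_w)/(Q_r + Q_w)
= (32.6×3.50 + 3.26×139)/(32.6 + 3.26) = 567.2/35.86 = 15.82 mg/L.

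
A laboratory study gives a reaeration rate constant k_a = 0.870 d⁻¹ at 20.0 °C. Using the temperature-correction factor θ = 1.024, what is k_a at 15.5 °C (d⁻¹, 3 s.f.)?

k_a(T₂) = k_a(T₁) · θ^(T₂−T₁) = 0.870 × 1.024^(15.5−20.0)
= 0.870 × 1.024^-4.50 = 0.870 × 0.8988 = 0.7819 d⁻¹.

k_a ≈ 0.782 d⁻¹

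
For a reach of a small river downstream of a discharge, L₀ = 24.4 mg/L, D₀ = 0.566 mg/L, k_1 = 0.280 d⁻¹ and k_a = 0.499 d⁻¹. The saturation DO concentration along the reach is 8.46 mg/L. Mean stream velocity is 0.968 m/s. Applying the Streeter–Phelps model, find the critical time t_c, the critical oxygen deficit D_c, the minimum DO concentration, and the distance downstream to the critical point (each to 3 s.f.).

At the critical point dD/dt = 0, so k_1 L₀ e^(−k_1 t) = k_a D. Substituting D(t) from the Streeter–Phelps equation and solving for t gives
t_c = ln[(k_a/k_1)(1 − D₀(k_a−k_1)/(k_1 L₀))] / (k_a−k_1).
Here k_a−k_1 = 0.2190 d⁻¹ and 1 − D₀(k_a−k_1)/(k_1 L₀) = 1 − 0.566×0.2190/(0.280×24.4) = 0.9819, so
t_c = ln(1.782 × 0.9819) / 0.2190 = 0.5595 / 0.2190 = 2.555 d.
D_c = (k_1/k_a) L₀ e^(−k_1 t_c) = (0.280/0.499) × 24.4 × e^(−0.280×2.555) = 0.5611 × 24.4 × 0.4890 = 6.695 mg/L.
Minimum DO = C_s − D_c = 8.46 − 6.695 = 1.765 mg/L.
x_c = v t_c = 0.968 m/s × 2.555 d × 86400 s/d = 213700 m ≈ 214 km.

t_c ≈ 2.55 d; D_c ≈ 6.70 mg/L; min DO ≈ 1.76 mg/L; x_c ≈ 214 km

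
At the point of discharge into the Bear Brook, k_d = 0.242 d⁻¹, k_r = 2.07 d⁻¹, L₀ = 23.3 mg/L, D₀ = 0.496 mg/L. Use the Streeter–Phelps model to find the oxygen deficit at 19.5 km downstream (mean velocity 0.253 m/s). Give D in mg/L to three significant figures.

Travel time t = x/v = 19.5 km / (0.253 m/s) = 19500 m / 0.253 m/s = 77080 s = 0.8921 d.
k_d L₀/(k_r−k_d) = 0.242×23.3/(2.07−0.242) = 5.639/1.828 = 3.085 mg/L.
e^(−k_d t) = e^(−0.242×0.8921) = 0.8058; e^(−k_r t) = e^(−2.07×0.8921) = 0.1578.
D = 3.085 × (0.8058 − 0.1578) + 0.496 × 0.1578 = 1.999 + 0.07826 = 2.077 mg/L.

D ≈ 2.08 mg/L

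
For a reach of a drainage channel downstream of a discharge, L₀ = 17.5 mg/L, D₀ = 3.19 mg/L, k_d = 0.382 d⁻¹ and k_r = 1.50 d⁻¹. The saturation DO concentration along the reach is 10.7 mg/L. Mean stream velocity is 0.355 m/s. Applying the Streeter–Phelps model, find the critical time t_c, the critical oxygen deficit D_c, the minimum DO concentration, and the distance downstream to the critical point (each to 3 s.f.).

t_c ≈ 0.541 d; D_c ≈ 3.62 mg/L; min DO ≈ 7.08 mg/L; x_c ≈ 16.6 km

With k_r/k_d = 3.927 and 1 − D₀(k_r−k_d)/(k_d L₀) = 0.4665,
t_c = ln(3.927 × 0.4665) / (1.50 − 0.382) = ln(1.832) / 1.118 = 0.6053/1.118 = 0.5414 d.
D_c = (k_d/k_r) L₀ e^(−k_d t_c) = (0.382/1.50) × 17.5 × e^(−0.382×0.5414) = 0.2547 × 17.5 × 0.8132 = 3.624 mg/L.
Minimum DO = C_s − D_c = 10.7 − 3.624 = 7.076 mg/L.
x_c = v t_c = 0.355 m/s × 0.5414 d × 86400 s/d = 16610 m ≈ 16.6 km.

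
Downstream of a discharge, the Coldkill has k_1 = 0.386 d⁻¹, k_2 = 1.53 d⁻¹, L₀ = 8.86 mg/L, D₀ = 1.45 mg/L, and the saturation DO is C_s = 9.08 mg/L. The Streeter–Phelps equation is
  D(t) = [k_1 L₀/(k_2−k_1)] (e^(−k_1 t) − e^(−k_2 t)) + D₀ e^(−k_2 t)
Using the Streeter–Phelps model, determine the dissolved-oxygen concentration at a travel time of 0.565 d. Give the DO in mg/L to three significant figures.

DO ≈ 7.32 mg/L

k_1 L₀/(k_2−k_1) = 0.386×8.86/(1.53−0.386) = 3.420/1.144 = 2.989 mg/L.
e^(−k_1 t) = e^(−0.386×0.5650) = 0.8041; e^(−k_2 t) = e^(−1.53×0.5650) = 0.4213.
D = 2.989 × (0.8041 − 0.4213) + 1.45 × 0.4213 = 1.144 + 0.6109 = 1.755 mg/L.
DO = C_s − D = 9.08 − 1.755 = 7.325 mg/L.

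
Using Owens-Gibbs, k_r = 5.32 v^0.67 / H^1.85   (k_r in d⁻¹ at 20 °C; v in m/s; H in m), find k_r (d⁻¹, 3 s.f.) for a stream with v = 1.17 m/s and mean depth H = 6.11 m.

k_r = 5.32 × 1.17^0.67 / 6.11^1.85 = 5.32 × 1.111 / 28.46 = 0.2077 d⁻¹.

k_r ≈ 0.208 d⁻¹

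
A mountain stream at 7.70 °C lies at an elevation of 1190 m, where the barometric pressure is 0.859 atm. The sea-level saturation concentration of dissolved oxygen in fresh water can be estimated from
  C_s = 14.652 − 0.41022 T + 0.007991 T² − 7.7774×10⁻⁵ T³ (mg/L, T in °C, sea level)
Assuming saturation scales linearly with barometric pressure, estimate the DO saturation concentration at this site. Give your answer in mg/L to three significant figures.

C_s ≈ 10.2 mg/L

At sea level: C_s = 14.652 − 0.41022×7.70 + 0.007991×7.70² − 7.7774×10⁻⁵×7.70³ = 11.93 mg/L.
Pressure correction: C_s' = 11.93 × 0.859 = 10.25 mg/L.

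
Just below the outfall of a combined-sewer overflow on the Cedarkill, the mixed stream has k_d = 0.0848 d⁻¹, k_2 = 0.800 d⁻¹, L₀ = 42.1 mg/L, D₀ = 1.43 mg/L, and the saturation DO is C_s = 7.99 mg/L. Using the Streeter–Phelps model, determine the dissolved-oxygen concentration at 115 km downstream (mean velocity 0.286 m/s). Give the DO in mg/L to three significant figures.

Travel time t = x/v = 115 km / (0.286 m/s) = 115000 m / 0.286 m/s = 402100 s = 4.654 d.
k_d L₀/(k_2−k_d) = 0.0848×42.1/(0.800−0.0848) = 3.570/0.7152 = 4.992 mg/L.
e^(−k_d t) = e^(−0.0848×4.654) = 0.6739; e^(−k_2 t) = e^(−0.800×4.654) = 0.02416.
D = 4.992 × (0.6739 − 0.02416) + 1.43 × 0.02416 = 3.243 + 0.03455 = 3.278 mg/L.
DO = C_s − D = 7.99 − 3.278 = 4.712 mg/L.

DO ≈ 4.71 mg/L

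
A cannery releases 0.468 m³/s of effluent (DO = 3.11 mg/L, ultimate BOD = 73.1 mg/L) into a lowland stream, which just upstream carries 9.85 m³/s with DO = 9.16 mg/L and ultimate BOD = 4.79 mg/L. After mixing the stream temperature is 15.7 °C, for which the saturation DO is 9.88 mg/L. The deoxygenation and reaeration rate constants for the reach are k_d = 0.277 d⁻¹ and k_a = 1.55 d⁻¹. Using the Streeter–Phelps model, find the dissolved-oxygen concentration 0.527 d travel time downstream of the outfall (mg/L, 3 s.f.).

Mixed DO = (9.85×9.16 + 0.468×3.11)/(9.85+0.468) = 91.68/10.32 = 8.886 mg/L.
Mixed L₀ = (9.85×4.79 + 0.468×73.1)/(10.32) = 81.39/10.32 = 7.888 mg/L.
Initial deficit D₀ = C_s − DO₀ = 9.88 − 8.886 = 0.9944 mg/L.
D(0.527) = [0.277×7.888/(1.55−0.277)](e^(−0.277×0.527) − e^(−1.55×0.527)) + 0.9944 e^(−1.55×0.527)
= 1.716 × (0.8642 − 0.4418) + 0.9944 × 0.4418 = 1.164 mg/L.
DO = 9.88 − 1.164 = 8.716 mg/L.

DO ≈ 8.72 mg/L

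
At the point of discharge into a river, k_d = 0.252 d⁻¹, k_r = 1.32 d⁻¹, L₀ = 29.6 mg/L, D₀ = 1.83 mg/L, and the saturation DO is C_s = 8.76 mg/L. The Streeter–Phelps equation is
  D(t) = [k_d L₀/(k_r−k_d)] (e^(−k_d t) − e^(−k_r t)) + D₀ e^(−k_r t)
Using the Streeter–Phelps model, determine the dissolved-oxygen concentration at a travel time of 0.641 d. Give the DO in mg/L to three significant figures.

k_d L₀/(k_r−k_d) = 0.252×29.6/(1.32−0.252) = 7.459/1.068 = 6.984 mg/L.
e^(−k_d t) = e^(−0.252×0.6410) = 0.8508; e^(−k_r t) = e^(−1.32×0.6410) = 0.4291.
D = 6.984 × (0.8508 − 0.4291) + 1.83 × 0.4291 = 2.946 + 0.7852 = 3.731 mg/L.
DO = C_s − D = 8.76 − 3.731 = 5.029 mg/L.

DO ≈ 5.03 mg/L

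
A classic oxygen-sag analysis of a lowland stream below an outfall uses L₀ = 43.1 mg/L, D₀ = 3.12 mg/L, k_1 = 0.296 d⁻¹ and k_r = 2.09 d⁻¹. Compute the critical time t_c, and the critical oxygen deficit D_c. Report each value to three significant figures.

t_c ≈ 0.768 d; D_c ≈ 4.86 mg/L

With k_r/k_1 = 7.061 and 1 − D₀(k_r−k_1)/(k_1 L₀) = 0.5613,
t_c = ln(7.061 × 0.5613) / (2.09 − 0.296) = ln(3.963) / 1.794 = 1.377/1.794 = 0.7676 d.
L(t_c) = L₀ e^(−k_1 t_c) = 43.1 × 0.7968 = 34.34 mg/L, and at the critical point k_r D_c = k_1 L, so D_c = (0.296/2.09) × 34.34 = 4.864 mg/L.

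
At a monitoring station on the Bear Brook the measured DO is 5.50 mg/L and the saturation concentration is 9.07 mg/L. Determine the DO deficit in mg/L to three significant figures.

D ≈ 3.57 mg/L

D = C_s − C = 9.07 − 5.50 = 3.57 mg/L.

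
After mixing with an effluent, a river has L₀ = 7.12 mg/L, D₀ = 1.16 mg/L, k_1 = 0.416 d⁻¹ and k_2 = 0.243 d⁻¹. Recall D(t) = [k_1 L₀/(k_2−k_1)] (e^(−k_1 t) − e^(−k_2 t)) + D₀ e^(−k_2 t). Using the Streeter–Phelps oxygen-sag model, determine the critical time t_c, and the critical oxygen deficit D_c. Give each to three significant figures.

t_c = [1/(k_2−k_1)] ln[(k_2/k_1)(1 − D₀(k_2−k_1)/(k_1 L₀))]
= [1/(0.243−0.416)] ln[(0.243/0.416)(1 − 1.16×-0.1730/(0.416×7.12))]
= (1/-0.1730) ln[0.5841 × 1.068] = -5.780 × ln(0.6237) = -5.780 × -0.4721 = 2.729 d.
L(t_c) = L₀ e^(−k_1 t_c) = 7.12 × 0.3214 = 2.288 mg/L, and at the critical point k_2 D_c = k_1 L, so D_c = (0.416/0.243) × 2.288 = 3.917 mg/L.

t_c ≈ 2.73 d; D_c ≈ 3.92 mg/L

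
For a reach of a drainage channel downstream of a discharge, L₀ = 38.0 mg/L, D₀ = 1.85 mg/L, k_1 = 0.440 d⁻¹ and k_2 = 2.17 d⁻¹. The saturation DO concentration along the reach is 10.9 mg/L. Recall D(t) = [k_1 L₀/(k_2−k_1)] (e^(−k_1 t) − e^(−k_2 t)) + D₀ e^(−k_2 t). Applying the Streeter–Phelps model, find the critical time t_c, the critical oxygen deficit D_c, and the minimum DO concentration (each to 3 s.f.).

t_c ≈ 0.800 d; D_c ≈ 5.42 mg/L; min DO ≈ 5.48 mg/L

With k_2/k_1 = 4.932 and 1 − D₀(k_2−k_1)/(k_1 L₀) = 0.8086,
t_c = ln(4.932 × 0.8086) / (2.17 − 0.440) = ln(3.988) / 1.730 = 1.383/1.730 = 0.7996 d.
D_c = (k_1/k_2) L₀ e^(−k_1 t_c) = (0.440/2.17) × 38.0 × e^(−0.440×0.7996) = 0.2028 × 38.0 × 0.7034 = 5.420 mg/L.
Minimum DO = C_s − D_c = 10.9 − 5.420 = 5.480 mg/L.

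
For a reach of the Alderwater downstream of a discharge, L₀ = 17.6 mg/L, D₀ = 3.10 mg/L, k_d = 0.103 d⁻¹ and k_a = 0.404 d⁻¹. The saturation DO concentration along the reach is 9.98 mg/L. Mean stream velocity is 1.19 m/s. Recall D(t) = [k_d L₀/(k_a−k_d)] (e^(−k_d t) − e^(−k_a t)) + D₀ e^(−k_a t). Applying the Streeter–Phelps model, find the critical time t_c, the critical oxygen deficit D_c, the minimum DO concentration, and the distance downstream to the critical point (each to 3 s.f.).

At the critical point dD/dt = 0, so k_d L₀ e^(−k_d t) = k_a D. Substituting D(t) from the Streeter–Phelps equation and solving for t gives
t_c = ln[(k_a/k_d)(1 − D₀(k_a−k_d)/(k_d L₀))] / (k_a−k_d).
Here k_a−k_d = 0.3010 d⁻¹ and 1 − D₀(k_a−k_d)/(k_d L₀) = 1 − 3.10×0.3010/(0.103×17.6) = 0.4853, so
t_c = ln(3.922 × 0.4853) / 0.3010 = 0.6436 / 0.3010 = 2.138 d.
D_c = (k_d/k_a) L₀ e^(−k_d t_c) = (0.103/0.404) × 17.6 × e^(−0.103×2.138) = 0.2550 × 17.6 × 0.8023 = 3.600 mg/L.
Minimum DO = C_s − D_c = 9.98 − 3.600 = 6.380 mg/L.
x_c = v t_c = 1.19 m/s × 2.138 d × 86400 s/d = 219900 m ≈ 220 km.

t_c ≈ 2.14 d; D_c ≈ 3.60 mg/L; min DO ≈ 6.38 mg/L; x_c ≈ 220 km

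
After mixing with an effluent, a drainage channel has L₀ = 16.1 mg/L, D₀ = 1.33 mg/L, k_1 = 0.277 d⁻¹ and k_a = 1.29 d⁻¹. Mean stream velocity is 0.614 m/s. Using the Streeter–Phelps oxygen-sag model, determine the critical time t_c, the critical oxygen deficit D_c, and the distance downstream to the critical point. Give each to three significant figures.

t_c ≈ 1.16 d; D_c ≈ 2.50 mg/L; x_c ≈ 61.7 km

At the critical point dD/dt = 0, so k_1 L₀ e^(−k_1 t) = k_a D. Substituting D(t) from the Streeter–Phelps equation and solving for t gives
t_c = ln[(k_a/k_1)(1 − D₀(k_a−k_1)/(k_1 L₀))] / (k_a−k_1).
Here k_a−k_1 = 1.013 d⁻¹ and 1 − D₀(k_a−k_1)/(k_1 L₀) = 1 − 1.33×1.013/(0.277×16.1) = 0.6979, so
t_c = ln(4.657 × 0.6979) / 1.013 = 1.179 / 1.013 = 1.164 d.
D_c = (k_1/k_a) L₀ e^(−k_1 t_c) = (0.277/1.29) × 16.1 × e^(−0.277×1.164) = 0.2147 × 16.1 × 0.7245 = 2.505 mg/L.
x_c = v t_c = 0.614 m/s × 1.164 d × 86400 s/d = 61730 m ≈ 61.7 km.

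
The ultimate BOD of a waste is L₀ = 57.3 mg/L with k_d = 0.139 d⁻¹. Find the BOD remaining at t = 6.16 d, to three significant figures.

L ≈ 24.3 mg/L

L_t = L₀ e^(−k_d t) = 57.3 × e^(−0.139×6.16) = 57.3 × 0.4248 = 24.34 mg/L.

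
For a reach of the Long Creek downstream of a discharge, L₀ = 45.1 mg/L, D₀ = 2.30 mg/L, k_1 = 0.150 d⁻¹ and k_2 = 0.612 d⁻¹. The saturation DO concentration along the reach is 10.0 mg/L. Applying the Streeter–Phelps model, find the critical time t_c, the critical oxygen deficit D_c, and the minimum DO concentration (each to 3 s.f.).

t_c ≈ 2.67 d; D_c ≈ 7.40 mg/L; min DO ≈ 2.60 mg/L

t_c = [1/(k_2−k_1)] ln[(k_2/k_1)(1 − D₀(k_2−k_1)/(k_1 L₀))]
= [1/(0.612−0.150)] ln[(0.612/0.150)(1 − 2.30×0.4620/(0.150×45.1))]
= (1/0.4620) ln[4.080 × 0.8429] = 2.165 × ln(3.439) = 2.165 × 1.235 = 2.674 d.
D_c = (k_1/k_2) L₀ e^(−k_1 t_c) = (0.150/0.612) × 45.1 × e^(−0.150×2.674) = 0.2451 × 45.1 × 0.6696 = 7.402 mg/L.
Minimum DO = C_s − D_c = 10.0 − 7.402 = 2.598 mg/L.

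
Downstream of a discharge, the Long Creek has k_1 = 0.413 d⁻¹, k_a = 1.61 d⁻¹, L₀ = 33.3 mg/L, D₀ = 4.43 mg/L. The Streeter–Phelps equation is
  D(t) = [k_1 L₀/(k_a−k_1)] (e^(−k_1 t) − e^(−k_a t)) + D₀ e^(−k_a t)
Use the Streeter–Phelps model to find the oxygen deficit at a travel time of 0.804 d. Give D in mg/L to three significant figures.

D ≈ 6.31 mg/L

k_1 L₀/(k_a−k_1) = 0.413×33.3/(1.61−0.413) = 13.75/1.197 = 11.49 mg/L.
e^(−k_1 t) = e^(−0.413×0.8040) = 0.7175; e^(−k_a t) = e^(−1.61×0.8040) = 0.2741.
D = 11.49 × (0.7175 − 0.2741) + 4.43 × 0.2741 = 5.094 + 1.214 = 6.308 mg/L.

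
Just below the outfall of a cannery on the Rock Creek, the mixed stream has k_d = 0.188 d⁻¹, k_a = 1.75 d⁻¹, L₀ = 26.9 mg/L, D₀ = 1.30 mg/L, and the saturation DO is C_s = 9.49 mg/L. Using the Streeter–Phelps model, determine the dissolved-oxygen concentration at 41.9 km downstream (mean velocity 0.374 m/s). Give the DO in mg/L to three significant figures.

Travel time t = x/v = 41.9 km / (0.374 m/s) = 41900 m / 0.374 m/s = 112000 s = 1.297 d.
k_d L₀/(k_a−k_d) = 0.188×26.9/(1.75−0.188) = 5.057/1.562 = 3.238 mg/L.
e^(−k_d t) = e^(−0.188×1.297) = 0.7837; e^(−k_a t) = e^(−1.75×1.297) = 0.1034.
D = 3.238 × (0.7837 − 0.1034) + 1.30 × 0.1034 = 2.202 + 0.1344 = 2.337 mg/L.
DO = C_s − D = 9.49 − 2.337 = 7.153 mg/L.

DO ≈ 7.15 mg/L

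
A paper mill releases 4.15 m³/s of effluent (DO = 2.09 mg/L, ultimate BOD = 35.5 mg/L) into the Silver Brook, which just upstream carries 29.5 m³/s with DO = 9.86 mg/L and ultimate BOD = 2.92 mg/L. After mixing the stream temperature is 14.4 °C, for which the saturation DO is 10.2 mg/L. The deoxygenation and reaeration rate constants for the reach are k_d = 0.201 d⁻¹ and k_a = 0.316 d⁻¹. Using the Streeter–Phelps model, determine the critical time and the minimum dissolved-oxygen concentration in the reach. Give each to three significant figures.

Mixed DO = (29.5×9.86 + 4.15×2.09)/(29.5+4.15) = 299.5/33.65 = 8.902 mg/L.
Mixed L₀ = (29.5×2.92 + 4.15×35.5)/(33.65) = 233.5/33.65 = 6.938 mg/L.
Initial deficit D₀ = C_s − DO₀ = 10.2 − 8.902 = 1.298 mg/L.
t_c = (1/0.1150) ln[(0.316/0.201)(1 − 1.298×0.1150/(0.201×6.938))] = 8.696 × ln(1.404) = 2.950 d.
D_c = (0.201/0.316) × 6.938 × e^(−0.201×2.950) = 0.6361 × 6.938 × 0.5527 = 2.439 mg/L.
Minimum DO = 10.2 − 2.439 = 7.761 mg/L.

t_c ≈ 2.95 d; minimum DO ≈ 7.76 mg/L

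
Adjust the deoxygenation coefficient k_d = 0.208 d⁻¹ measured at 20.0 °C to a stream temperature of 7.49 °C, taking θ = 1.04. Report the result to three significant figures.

k_d ≈ 0.127 d⁻¹

k_d(T₂) = k_d(T₁) · θ^(T₂−T₁) = 0.208 × 1.04^(7.49−20.0)
= 0.208 × 1.04^-12.5 = 0.208 × 0.6122 = 0.1273 d⁻¹.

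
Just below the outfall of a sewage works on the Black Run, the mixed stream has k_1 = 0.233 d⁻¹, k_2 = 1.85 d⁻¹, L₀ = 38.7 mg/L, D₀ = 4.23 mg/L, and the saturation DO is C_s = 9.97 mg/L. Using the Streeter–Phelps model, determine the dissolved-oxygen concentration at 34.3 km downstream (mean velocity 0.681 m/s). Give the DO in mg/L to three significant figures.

DO ≈ 5.56 mg/L

Travel time t = x/v = 34.3 km / (0.681 m/s) = 34300 m / 0.681 m/s = 50370 s = 0.5830 d.
k_1 L₀/(k_2−k_1) = 0.233×38.7/(1.85−0.233) = 9.017/1.617 = 5.576 mg/L.
e^(−k_1 t) = e^(−0.233×0.5830) = 0.8730; e^(−k_2 t) = e^(−1.85×0.5830) = 0.3401.
D = 5.576 × (0.8730 − 0.3401) + 4.23 × 0.3401 = 2.972 + 1.439 = 4.410 mg/L.
DO = C_s − D = 9.97 − 4.410 = 5.560 mg/L.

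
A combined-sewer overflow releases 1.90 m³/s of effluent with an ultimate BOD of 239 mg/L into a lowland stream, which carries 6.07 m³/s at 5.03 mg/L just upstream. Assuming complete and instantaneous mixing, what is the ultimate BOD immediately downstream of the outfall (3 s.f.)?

60.8 mg/L

Flow-weighted mixing: C = (Q_r C_r + Q_w C_w)/(Q_r + Q_w)
= (6.07×5.03 + 1.90×239)/(6.07 + 1.90) = 484.6/7.970 = 60.81 mg/L.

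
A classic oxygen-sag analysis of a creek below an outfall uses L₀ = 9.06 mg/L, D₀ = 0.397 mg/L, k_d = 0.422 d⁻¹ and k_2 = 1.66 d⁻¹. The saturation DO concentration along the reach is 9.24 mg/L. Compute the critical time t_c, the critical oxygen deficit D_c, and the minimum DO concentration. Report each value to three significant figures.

At the critical point dD/dt = 0, so k_d L₀ e^(−k_d t) = k_2 D. Substituting D(t) from the Streeter–Phelps equation and solving for t gives
t_c = ln[(k_2/k_d)(1 − D₀(k_2−k_d)/(k_d L₀))] / (k_2−k_d).
Here k_2−k_d = 1.238 d⁻¹ and 1 − D₀(k_2−k_d)/(k_d L₀) = 1 − 0.397×1.238/(0.422×9.06) = 0.8715, so
t_c = ln(3.934 × 0.8715) / 1.238 = 1.232 / 1.238 = 0.9951 d.
L(t_c) = L₀ e^(−k_d t_c) = 9.06 × 0.6571 = 5.953 mg/L, and at the critical point k_2 D_c = k_d L, so D_c = (0.422/1.66) × 5.953 = 1.513 mg/L.
Minimum DO = C_s − D_c = 9.24 − 1.513 = 7.727 mg/L.

t_c ≈ 0.995 d; D_c ≈ 1.51 mg/L; min DO ≈ 7.73 mg/L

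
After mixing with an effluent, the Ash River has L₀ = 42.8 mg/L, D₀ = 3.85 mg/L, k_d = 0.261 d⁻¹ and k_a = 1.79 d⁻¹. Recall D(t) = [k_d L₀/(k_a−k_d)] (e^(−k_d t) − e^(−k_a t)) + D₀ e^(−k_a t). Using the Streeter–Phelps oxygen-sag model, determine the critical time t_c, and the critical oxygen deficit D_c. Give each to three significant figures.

At the critical point dD/dt = 0, so k_d L₀ e^(−k_d t) = k_a D. Substituting D(t) from the Streeter–Phelps equation and solving for t gives
t_c = ln[(k_a/k_d)(1 − D₀(k_a−k_d)/(k_d L₀))] / (k_a−k_d).
Here k_a−k_d = 1.529 d⁻¹ and 1 − D₀(k_a−k_d)/(k_d L₀) = 1 − 3.85×1.529/(0.261×42.8) = 0.4730, so
t_c = ln(6.858 × 0.4730) / 1.529 = 1.177 / 1.529 = 0.7697 d.
D_c = (k_d/k_a) L₀ e^(−k_d t_c) = (0.261/1.79) × 42.8 × e^(−0.261×0.7697) = 0.1458 × 42.8 × 0.8180 = 5.105 mg/L.

t_c ≈ 0.770 d; D_c ≈ 5.10 mg/L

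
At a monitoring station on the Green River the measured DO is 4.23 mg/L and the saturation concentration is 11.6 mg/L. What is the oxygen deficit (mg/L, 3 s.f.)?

D = C_s − C = 11.6 − 4.23 = 7.37 mg/L.

D ≈ 7.37 mg/L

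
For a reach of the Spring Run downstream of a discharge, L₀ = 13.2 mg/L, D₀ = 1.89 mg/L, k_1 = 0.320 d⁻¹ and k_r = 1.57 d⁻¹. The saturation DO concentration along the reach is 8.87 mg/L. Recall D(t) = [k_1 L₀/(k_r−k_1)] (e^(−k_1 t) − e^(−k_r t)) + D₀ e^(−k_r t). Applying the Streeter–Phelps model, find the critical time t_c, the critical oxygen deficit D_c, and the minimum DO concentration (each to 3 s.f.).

t_c = [1/(k_r−k_1)] ln[(k_r/k_1)(1 − D₀(k_r−k_1)/(k_1 L₀))]
= [1/(1.57−0.320)] ln[(1.57/0.320)(1 − 1.89×1.250/(0.320×13.2))]
= (1/1.250) ln[4.906 × 0.4407] = 0.8000 × ln(2.162) = 0.8000 × 0.7711 = 0.6169 d.
L(t_c) = L₀ e^(−k_1 t_c) = 13.2 × 0.8209 = 10.84 mg/L, and at the critical point k_r D_c = k_1 L, so D_c = (0.320/1.57) × 10.84 = 2.208 mg/L.
Minimum DO = C_s − D_c = 8.87 − 2.208 = 6.662 mg/L.

t_c ≈ 0.617 d; D_c ≈ 2.21 mg/L; min DO ≈ 6.66 mg/L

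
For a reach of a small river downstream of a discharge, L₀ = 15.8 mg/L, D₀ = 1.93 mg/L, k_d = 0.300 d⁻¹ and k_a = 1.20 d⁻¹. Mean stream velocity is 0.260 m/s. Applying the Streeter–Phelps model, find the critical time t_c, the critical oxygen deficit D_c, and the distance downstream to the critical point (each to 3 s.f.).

t_c = [1/(k_a−k_d)] ln[(k_a/k_d)(1 − D₀(k_a−k_d)/(k_d L₀))]
= [1/(1.20−0.300)] ln[(1.20/0.300)(1 − 1.93×0.9000/(0.300×15.8))]
= (1/0.9000) ln[4.000 × 0.6335] = 1.111 × ln(2.534) = 1.111 × 0.9299 = 1.033 d.
D_c = (k_d/k_a) L₀ e^(−k_d t_c) = (0.300/1.20) × 15.8 × e^(−0.300×1.033) = 0.2500 × 15.8 × 0.7335 = 2.897 mg/L.
x_c = v t_c = 0.260 m/s × 1.033 d × 86400 s/d = 23210 m ≈ 23.2 km.

t_c ≈ 1.03 d; D_c ≈ 2.90 mg/L; x_c ≈ 23.2 km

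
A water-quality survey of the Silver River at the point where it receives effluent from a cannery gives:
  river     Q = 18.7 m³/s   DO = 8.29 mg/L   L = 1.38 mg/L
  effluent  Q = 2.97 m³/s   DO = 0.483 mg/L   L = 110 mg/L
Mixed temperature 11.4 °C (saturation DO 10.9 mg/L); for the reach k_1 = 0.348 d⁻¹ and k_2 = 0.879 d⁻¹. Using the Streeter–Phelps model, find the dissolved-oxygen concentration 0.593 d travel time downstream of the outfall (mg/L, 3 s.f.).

Mixed DO = (18.7×8.29 + 2.97×0.483)/(18.7+2.97) = 156.5/21.67 = 7.220 mg/L.
Mixed L₀ = (18.7×1.38 + 2.97×110)/(21.67) = 352.5/21.67 = 16.27 mg/L.
Initial deficit D₀ = C_s − DO₀ = 10.9 − 7.220 = 3.680 mg/L.
D(0.593) = [0.348×16.27/(0.879−0.348)](e^(−0.348×0.593) − e^(−0.879×0.593)) + 3.680 e^(−0.879×0.593)
= 10.66 × (0.8135 − 0.5938) + 3.680 × 0.5938 = 4.528 mg/L.
DO = 10.9 − 4.528 = 6.372 mg/L.

DO ≈ 6.37 mg/L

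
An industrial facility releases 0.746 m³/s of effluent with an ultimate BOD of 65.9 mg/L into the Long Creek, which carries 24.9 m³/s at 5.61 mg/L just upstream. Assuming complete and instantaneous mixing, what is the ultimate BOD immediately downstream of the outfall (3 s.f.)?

Flow-weighted mixing: C = (Q_r C_r + Q_w C_w)/(Q_r + Q_w)
= (24.9×5.61 + 0.746×65.9)/(24.9 + 0.746) = 188.9/25.65 = 7.364 mg/L.

7.36 mg/L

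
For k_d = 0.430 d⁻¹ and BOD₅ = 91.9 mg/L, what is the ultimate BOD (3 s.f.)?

L₀ ≈ 104 mg/L

BOD₅ = L₀(1 − e^(−5k_d)) ⇒ L₀ = BOD₅ / (1 − e^(−5×0.430))
= 91.9 / (1 − 0.1165) = 91.9 / 0.8835 = 104.0 mg/L.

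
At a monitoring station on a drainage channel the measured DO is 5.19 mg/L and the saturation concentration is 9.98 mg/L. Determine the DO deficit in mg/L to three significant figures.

D ≈ 4.79 mg/L

D = C_s − C = 9.98 − 5.19 = 4.79 mg/L.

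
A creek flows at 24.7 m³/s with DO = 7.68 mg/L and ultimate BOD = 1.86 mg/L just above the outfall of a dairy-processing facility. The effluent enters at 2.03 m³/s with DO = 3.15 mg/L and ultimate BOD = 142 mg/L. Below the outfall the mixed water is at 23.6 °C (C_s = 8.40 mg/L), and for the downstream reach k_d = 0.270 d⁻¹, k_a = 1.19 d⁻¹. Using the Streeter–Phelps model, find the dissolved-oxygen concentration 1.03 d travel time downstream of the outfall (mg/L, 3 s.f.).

Mixed DO = (24.7×7.68 + 2.03×3.15)/(24.7+2.03) = 196.1/26.73 = 7.336 mg/L.
Mixed L₀ = (24.7×1.86 + 2.03×142)/(26.73) = 334.2/26.73 = 12.50 mg/L.
Initial deficit D₀ = C_s − DO₀ = 8.40 − 7.336 = 1.064 mg/L.
D(1.03) = [0.270×12.50/(1.19−0.270)](e^(−0.270×1.03) − e^(−1.19×1.03)) + 1.064 e^(−1.19×1.03)
= 3.669 × (0.7572 − 0.2936) + 1.064 × 0.2936 = 2.014 mg/L.
DO = 8.40 − 2.014 = 6.386 mg/L.

DO ≈ 6.39 mg/L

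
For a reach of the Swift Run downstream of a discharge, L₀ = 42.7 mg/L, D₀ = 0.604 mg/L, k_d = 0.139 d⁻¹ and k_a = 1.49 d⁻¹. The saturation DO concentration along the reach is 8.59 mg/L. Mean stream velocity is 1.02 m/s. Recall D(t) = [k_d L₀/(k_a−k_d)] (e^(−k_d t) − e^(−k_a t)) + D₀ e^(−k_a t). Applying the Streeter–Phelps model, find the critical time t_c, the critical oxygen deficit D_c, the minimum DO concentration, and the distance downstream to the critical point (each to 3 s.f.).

t_c ≈ 1.65 d; D_c ≈ 3.17 mg/L; min DO ≈ 5.42 mg/L; x_c ≈ 145 km

With k_a/k_d = 10.72 and 1 − D₀(k_a−k_d)/(k_d L₀) = 0.8625,
t_c = ln(10.72 × 0.8625) / (1.49 − 0.139) = ln(9.246) / 1.351 = 2.224/1.351 = 1.646 d.
L(t_c) = L₀ e^(−k_d t_c) = 42.7 × 0.7955 = 33.97 mg/L, and at the critical point k_a D_c = k_d L, so D_c = (0.139/1.49) × 33.97 = 3.169 mg/L.
Minimum DO = C_s − D_c = 8.59 − 3.169 = 5.421 mg/L.
x_c = v t_c = 1.02 m/s × 1.646 d × 86400 s/d = 145100 m ≈ 145 km.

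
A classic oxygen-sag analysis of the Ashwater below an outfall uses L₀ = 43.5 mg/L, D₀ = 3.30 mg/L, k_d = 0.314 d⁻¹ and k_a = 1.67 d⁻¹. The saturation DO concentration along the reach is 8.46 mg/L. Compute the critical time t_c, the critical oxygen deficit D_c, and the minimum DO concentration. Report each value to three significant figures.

At the critical point dD/dt = 0, so k_d L₀ e^(−k_d t) = k_a D. Substituting D(t) from the Streeter–Phelps equation and solving for t gives
t_c = ln[(k_a/k_d)(1 − D₀(k_a−k_d)/(k_d L₀))] / (k_a−k_d).
Here k_a−k_d = 1.356 d⁻¹ and 1 − D₀(k_a−k_d)/(k_d L₀) = 1 − 3.30×1.356/(0.314×43.5) = 0.6724, so
t_c = ln(5.318 × 0.6724) / 1.356 = 1.274 / 1.356 = 0.9397 d.
L(t_c) = L₀ e^(−k_d t_c) = 43.5 × 0.7445 = 32.38 mg/L, and at the critical point k_a D_c = k_d L, so D_c = (0.314/1.67) × 32.38 = 6.089 mg/L.
Minimum DO = C_s − D_c = 8.46 − 6.089 = 2.371 mg/L.

t_c ≈ 0.940 d; D_c ≈ 6.09 mg/L; min DO ≈ 2.37 mg/L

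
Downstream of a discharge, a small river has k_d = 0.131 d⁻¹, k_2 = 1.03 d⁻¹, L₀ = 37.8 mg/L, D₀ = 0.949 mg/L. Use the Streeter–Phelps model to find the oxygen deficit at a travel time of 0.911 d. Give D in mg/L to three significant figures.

k_d L₀/(k_2−k_d) = 0.131×37.8/(1.03−0.131) = 4.952/0.8990 = 5.508 mg/L.
e^(−k_d t) = e^(−0.131×0.9110) = 0.8875; e^(−k_2 t) = e^(−1.03×0.9110) = 0.3913.
D = 5.508 × (0.8875 − 0.3913) + 0.949 × 0.3913 = 2.733 + 0.3713 = 3.105 mg/L.

D ≈ 3.10 mg/L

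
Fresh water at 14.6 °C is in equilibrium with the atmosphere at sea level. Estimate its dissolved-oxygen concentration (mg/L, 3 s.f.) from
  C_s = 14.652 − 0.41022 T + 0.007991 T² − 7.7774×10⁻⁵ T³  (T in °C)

C_s ≈ 10.1 mg/L

C_s = 14.652 − 0.41022×14.6 + 0.007991×14.6² − 7.7774×10⁻⁵×14.6³ = 10.12 mg/L.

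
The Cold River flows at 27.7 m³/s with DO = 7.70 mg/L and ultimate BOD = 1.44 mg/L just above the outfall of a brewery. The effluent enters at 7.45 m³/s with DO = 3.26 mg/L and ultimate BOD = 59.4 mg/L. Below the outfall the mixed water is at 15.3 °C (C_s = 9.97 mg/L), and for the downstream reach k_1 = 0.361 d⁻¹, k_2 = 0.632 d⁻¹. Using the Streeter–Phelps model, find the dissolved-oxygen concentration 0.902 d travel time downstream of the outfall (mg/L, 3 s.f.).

Mixed DO = (27.7×7.70 + 7.45×3.26)/(27.7+7.45) = 237.6/35.15 = 6.759 mg/L.
Mixed L₀ = (27.7×1.44 + 7.45×59.4)/(35.15) = 482.4/35.15 = 13.72 mg/L.
Initial deficit D₀ = C_s − DO₀ = 9.97 − 6.759 = 3.211 mg/L.
D(0.902) = [0.361×13.72/(0.632−0.361)](e^(−0.361×0.902) − e^(−0.632×0.902)) + 3.211 e^(−0.632×0.902)
= 18.28 × (0.7221 − 0.5655) + 3.211 × 0.5655 = 4.679 mg/L.
DO = 9.97 − 4.679 = 5.291 mg/L.

DO ≈ 5.29 mg/L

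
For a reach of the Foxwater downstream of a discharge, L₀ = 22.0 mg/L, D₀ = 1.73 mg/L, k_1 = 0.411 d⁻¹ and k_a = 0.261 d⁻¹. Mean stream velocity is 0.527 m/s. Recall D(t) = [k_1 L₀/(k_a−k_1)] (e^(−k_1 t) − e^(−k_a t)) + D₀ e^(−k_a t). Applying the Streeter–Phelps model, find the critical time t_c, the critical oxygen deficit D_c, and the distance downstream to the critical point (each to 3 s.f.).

t_c ≈ 2.84 d; D_c ≈ 10.8 mg/L; x_c ≈ 129 km

At the critical point dD/dt = 0, so k_1 L₀ e^(−k_1 t) = k_a D. Substituting D(t) from the Streeter–Phelps equation and solving for t gives
t_c = ln[(k_a/k_1)(1 − D₀(k_a−k_1)/(k_1 L₀))] / (k_a−k_1).
Here k_a−k_1 = -0.1500 d⁻¹ and 1 − D₀(k_a−k_1)/(k_1 L₀) = 1 − 1.73×-0.1500/(0.411×22.0) = 1.029, so
t_c = ln(0.6350 × 1.029) / -0.1500 = -0.4258 / -0.1500 = 2.839 d.
D_c = (k_1/k_a) L₀ e^(−k_1 t_c) = (0.411/0.261) × 22.0 × e^(−0.411×2.839) = 1.575 × 22.0 × 0.3114 = 10.79 mg/L.
x_c = v t_c = 0.527 m/s × 2.839 d × 86400 s/d = 129200 m ≈ 129 km.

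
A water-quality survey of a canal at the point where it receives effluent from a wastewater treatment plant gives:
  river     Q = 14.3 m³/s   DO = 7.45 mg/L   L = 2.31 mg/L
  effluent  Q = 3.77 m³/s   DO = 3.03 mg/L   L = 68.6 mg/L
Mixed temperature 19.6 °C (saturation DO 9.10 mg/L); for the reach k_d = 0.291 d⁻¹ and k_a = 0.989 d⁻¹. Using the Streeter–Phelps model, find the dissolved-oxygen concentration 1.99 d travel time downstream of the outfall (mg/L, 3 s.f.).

Mixed DO = (14.3×7.45 + 3.77×3.03)/(14.3+3.77) = 118.0/18.07 = 6.528 mg/L.
Mixed L₀ = (14.3×2.31 + 3.77×68.6)/(18.07) = 291.7/18.07 = 16.14 mg/L.
Initial deficit D₀ = C_s − DO₀ = 9.10 − 6.528 = 2.572 mg/L.
D(1.99) = [0.291×16.14/(0.989−0.291)](e^(−0.291×1.99) − e^(−0.989×1.99)) + 2.572 e^(−0.989×1.99)
= 6.729 × (0.5604 − 0.1397) + 2.572 × 0.1397 = 3.190 mg/L.
DO = 9.10 − 3.190 = 5.910 mg/L.

DO ≈ 5.91 mg/L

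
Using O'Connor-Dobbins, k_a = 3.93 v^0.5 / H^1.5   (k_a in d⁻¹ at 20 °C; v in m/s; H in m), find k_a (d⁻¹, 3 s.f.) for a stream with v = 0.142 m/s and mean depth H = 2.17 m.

k_a ≈ 0.463 d⁻¹

k_a = 3.93 × 0.142^0.5 / 2.17^1.5 = 3.93 × 0.3768 / 3.197 = 0.4633 d⁻¹.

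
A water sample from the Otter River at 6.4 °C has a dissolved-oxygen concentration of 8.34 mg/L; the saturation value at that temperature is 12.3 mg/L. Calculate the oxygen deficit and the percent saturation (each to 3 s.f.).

D = C_s − C = 12.3 − 8.34 = 3.96 mg/L.
% saturation = 8.34/12.3 × 100 = 67.8 %.

D ≈ 3.96 mg/L; 67.8 % saturation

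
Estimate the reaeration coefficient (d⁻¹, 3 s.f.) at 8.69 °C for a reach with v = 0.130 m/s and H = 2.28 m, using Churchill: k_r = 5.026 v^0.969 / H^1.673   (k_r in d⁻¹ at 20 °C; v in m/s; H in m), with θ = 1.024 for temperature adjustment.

k_r ≈ 0.134 d⁻¹

k_r(20) = 5.026 × 0.130^0.969 / 2.28^1.673 = 5.026 × 0.1385 / 3.970 = 0.1753 d⁻¹.
k_r(8.69) = 0.1753 × 1.024^(8.69−20) = 0.1753 × 0.7647 = 0.1341 d⁻¹.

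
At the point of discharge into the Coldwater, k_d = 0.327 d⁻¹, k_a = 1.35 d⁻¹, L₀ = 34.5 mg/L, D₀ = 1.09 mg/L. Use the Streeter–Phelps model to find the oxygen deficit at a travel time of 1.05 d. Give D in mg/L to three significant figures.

k_d L₀/(k_a−k_d) = 0.327×34.5/(1.35−0.327) = 11.28/1.023 = 11.03 mg/L.
e^(−k_d t) = e^(−0.327×1.050) = 0.7094; e^(−k_a t) = e^(−1.35×1.050) = 0.2423.
D = 11.03 × (0.7094 − 0.2423) + 1.09 × 0.2423 = 5.151 + 0.2641 = 5.415 mg/L.

D ≈ 5.41 mg/L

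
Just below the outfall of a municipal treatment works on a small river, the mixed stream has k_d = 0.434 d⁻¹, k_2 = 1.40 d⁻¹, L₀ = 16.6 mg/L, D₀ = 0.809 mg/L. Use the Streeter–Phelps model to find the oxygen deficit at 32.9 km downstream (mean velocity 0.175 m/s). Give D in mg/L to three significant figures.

D ≈ 2.58 mg/L

Travel time t = x/v = 32.9 km / (0.175 m/s) = 32900 m / 0.175 m/s = 188000 s = 2.176 d.
k_d L₀/(k_2−k_d) = 0.434×16.6/(1.40−0.434) = 7.204/0.9660 = 7.458 mg/L.
e^(−k_d t) = e^(−0.434×2.176) = 0.3889; e^(−k_2 t) = e^(−1.40×2.176) = 0.04753.
D = 7.458 × (0.3889 − 0.04753) + 0.809 × 0.04753 = 2.546 + 0.03846 = 2.585 mg/L.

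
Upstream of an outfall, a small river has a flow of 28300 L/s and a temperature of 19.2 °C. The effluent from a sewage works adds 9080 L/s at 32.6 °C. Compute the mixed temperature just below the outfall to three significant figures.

22.5 °C

Flow-weighted mixing: C = (Q_r C_r + Q_w C_w)/(Q_r + Q_w)
= (28300×19.2 + 9080×32.6)/(28300 + 9080) = 839400/37380 = 22.46 °C.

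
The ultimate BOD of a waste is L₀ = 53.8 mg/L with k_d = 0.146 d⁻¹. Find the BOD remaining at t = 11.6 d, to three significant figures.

L ≈ 9.89 mg/L

L_t = L₀ e^(−k_d t) = 53.8 × e^(−0.146×11.6) = 53.8 × 0.1839 = 9.891 mg/L.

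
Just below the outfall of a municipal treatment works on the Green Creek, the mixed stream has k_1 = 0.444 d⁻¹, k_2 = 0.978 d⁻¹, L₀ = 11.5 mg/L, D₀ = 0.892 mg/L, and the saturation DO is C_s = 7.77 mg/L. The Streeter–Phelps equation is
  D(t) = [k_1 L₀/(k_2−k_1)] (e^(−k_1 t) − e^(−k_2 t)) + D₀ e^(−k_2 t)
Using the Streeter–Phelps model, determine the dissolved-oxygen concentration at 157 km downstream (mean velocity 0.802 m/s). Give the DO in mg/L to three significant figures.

DO ≈ 5.22 mg/L

Travel time t = x/v = 157 km / (0.802 m/s) = 157000 m / 0.802 m/s = 195800 s = 2.266 d.
k_1 L₀/(k_2−k_1) = 0.444×11.5/(0.978−0.444) = 5.106/0.5340 = 9.562 mg/L.
e^(−k_1 t) = e^(−0.444×2.266) = 0.3657; e^(−k_2 t) = e^(−0.978×2.266) = 0.1091.
D = 9.562 × (0.3657 − 0.1091) + 0.892 × 0.1091 = 2.454 + 0.09728 = 2.551 mg/L.
DO = C_s − D = 7.77 − 2.551 = 5.219 mg/L.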